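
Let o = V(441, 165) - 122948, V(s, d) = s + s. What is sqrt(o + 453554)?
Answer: 12*sqrt(2302) ≈ 575.75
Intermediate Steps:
V(s, d) = 2*s
o = -122066 (o = 2*441 - 122948 = 882 - 122948 = -122066)
sqrt(o + 453554) = sqrt(-122066 + 453554) = sqrt(331488) = 12*sqrt(2302)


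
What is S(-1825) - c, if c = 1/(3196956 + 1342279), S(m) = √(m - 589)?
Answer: -1/4539235 + I*√2414 ≈ -2.203e-7 + 49.132*I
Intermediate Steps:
S(m) = √(-589 + m)
c = 1/4539235 ≈ 2.2030e-7
S(-1825) - c = √(-589 - 1825) - 1*1/4539235 = √(-2414) - 1/4539235 = I*√2414 - 1/4539235 = -1/4539235 + I*√2414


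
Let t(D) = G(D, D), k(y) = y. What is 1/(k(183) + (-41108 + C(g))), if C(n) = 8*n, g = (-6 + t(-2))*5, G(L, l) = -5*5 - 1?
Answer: -1/42205 ≈ -2.3694e-5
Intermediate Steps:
G(L, l) = -26 (G(L, l) = -25 - 1 = -26)
t(D) = -26
g = -160 (g = (-6 - 26)*5 = -32*5 = -160)
1/(k(183) + (-41108 + C(g))) = 1/(183 + (-41108 + 8*(-160))) = 1/(183 + (-41108 - 1280)) = 1/(183 - 42388) = 1/(-42205) = -1/42205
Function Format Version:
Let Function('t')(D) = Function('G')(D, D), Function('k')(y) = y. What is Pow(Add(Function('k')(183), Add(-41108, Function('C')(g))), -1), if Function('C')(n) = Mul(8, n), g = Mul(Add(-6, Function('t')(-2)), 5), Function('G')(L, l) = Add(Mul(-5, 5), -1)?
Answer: Rational(-1, 42205) ≈ -2.3694e-5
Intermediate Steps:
Function('G')(L, l) = -26 (Function('G')(L, l) = Add(-25, -1) = -26)
Function('t')(D) = -26
g = -160 (g = Mul(Add(-6, -26), 5) = Mul(-32, 5) = -160)
Pow(Add(Function('k')(183), Add(-41108, Function('C')(g))), -1) = Pow(Add(183, Add(-41108, Mul(8, -160))), -1) = Pow(Add(183, Add(-41108, -1280)), -1) = Pow(Add(183, -42388), -1) = Pow(-42205, -1) = Rational(-1, 42205)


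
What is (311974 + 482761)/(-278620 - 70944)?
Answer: -794735/349564 ≈ -2.2735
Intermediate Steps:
(311974 + 482761)/(-278620 - 70944) = 794735/(-349564) = 794735*(-1/349564) = -794735/349564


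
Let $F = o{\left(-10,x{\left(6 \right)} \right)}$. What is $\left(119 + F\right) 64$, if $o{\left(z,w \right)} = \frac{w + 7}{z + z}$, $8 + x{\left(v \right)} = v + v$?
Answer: $\frac{37904}{5} \approx 7580.8$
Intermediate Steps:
$x{\left(v \right)} = -8 + 2 v$ ($x{\left(v \right)} = -8 + \left(v + v\right) = -8 + 2 v$)
$o{\left(z,w \right)} = \frac{7 + w}{2 z}$
$F = - \frac{11}{20}$ ($F = \frac{7 + \left(-8 + 2 \cdot 6\right)}{2 \left(-10\right)} = \frac{1}{2} \left(- \frac{1}{10}\right) \left(7 + \left(-8 + 12\right)\right) = \frac{1}{2} \left(- \frac{1}{10}\right) \left(7 + 4\right) = \frac{1}{2} \left(- \frac{1}{10}\right) 11 = - \frac{11}{20} \approx -0.55$)
$\left(119 + F\right) 64 = \left(119 - \frac{11}{20}\right) 64 = \frac{2369}{20} \cdot 64 = \frac{37904}{5}$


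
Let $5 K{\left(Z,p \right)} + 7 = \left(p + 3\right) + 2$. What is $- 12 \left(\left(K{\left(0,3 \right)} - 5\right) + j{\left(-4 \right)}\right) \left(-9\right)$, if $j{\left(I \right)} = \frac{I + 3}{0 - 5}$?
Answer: $- \frac{2484}{5} \approx -496.8$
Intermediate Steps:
$K{\left(Z,p \right)} = - \frac{2}{5} + \frac{p}{5}$ ($K{\left(Z,p \right)} = - \frac{7}{5} + \frac{\left(p + 3\right) + 2}{5} = - \frac{7}{5} + \frac{\left(3 + p\right) + 2}{5} = - \frac{7}{5} + \frac{5 + p}{5} = - \frac{7}{5} + \left(1 + \frac{p}{5}\right) = - \frac{2}{5} + \frac{p}{5}$)
$j{\left(I \right)} = - \frac{3}{5} - \frac{I}{5}$ ($j{\left(I \right)} = \frac{3 + I}{-5} = \left(3 + I\right) \left(- \frac{1}{5}\right) = - \frac{3}{5} - \frac{I}{5}$)
$- 12 \left(\left(K{\left(0,3 \right)} - 5\right) + j{\left(-4 \right)}\right) \left(-9\right) = - 12 \left(\left(\left(- \frac{2}{5} + \frac{1}{5} \cdot 3\right) - 5\right) - - \frac{1}{5}\right) \left(-9\right) = - 12 \left(\left(\left(- \frac{2}{5} + \frac{3}{5}\right) - 5\right) + \left(- \frac{3}{5} + \frac{4}{5}\right)\right) \left(-9\right) = - 12 \left(\left(\frac{1}{5} - 5\right) + \frac{1}{5}\right) \left(-9\right) = - 12 \left(- \frac{24}{5} + \frac{1}{5}\right) \left(-9\right) = \left(-12\right) \left(- \frac{23}{5}\right) \left(-9\right) = \frac{276}{5} \left(-9\right) = - \frac{2484}{5}$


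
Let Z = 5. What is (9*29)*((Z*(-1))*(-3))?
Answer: 3915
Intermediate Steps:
(9*29)*((Z*(-1))*(-3)) = (9*29)*((5*(-1))*(-3)) = 261*(-5*(-3)) = 261*15 = 3915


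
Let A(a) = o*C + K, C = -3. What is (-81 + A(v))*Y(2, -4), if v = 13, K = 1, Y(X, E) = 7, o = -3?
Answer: -497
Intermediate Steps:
A(a) = 10 (A(a) = -3*(-3) + 1 = 9 + 1 = 10)
(-81 + A(v))*Y(2, -4) = (-81 + 10)*7 = -71*7 = -497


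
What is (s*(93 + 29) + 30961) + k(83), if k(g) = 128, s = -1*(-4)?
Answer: 31577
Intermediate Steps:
s = 4
(s*(93 + 29) + 30961) + k(83) = (4*(93 + 29) + 30961) + 128 = (4*122 + 30961) + 128 = (488 + 30961) + 128 = 31449 + 128 = 31577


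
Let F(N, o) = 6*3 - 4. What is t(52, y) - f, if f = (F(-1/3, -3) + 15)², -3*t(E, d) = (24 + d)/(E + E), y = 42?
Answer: -43743/52 ≈ -841.21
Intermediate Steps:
F(N, o) = 14 (F(N, o) = 18 - 4 = 14)
t(E, d) = -(24 + d)/(6*E) (t(E, d) = -(24 + d)/(3*(E + E)) = -(24 + d)/(3*(2*E)) = -(24 + d)*1/(2*E)/3 = -(24 + d)/(6*E))
f = 841 (f = (14 + 15)² = 29² = 841)
t(52, y) - f = (⅙)*(-24 - 1*42)/52 - 1*841 = (⅙)*(1/52)*(-24 - 42) - 841 = (⅙)*(1/52)*(-66) - 841 = -11/52 - 841 = -43743/52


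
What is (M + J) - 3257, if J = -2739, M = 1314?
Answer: -4682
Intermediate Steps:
(M + J) - 3257 = (1314 - 2739) - 3257 = -1425 - 3257 = -4682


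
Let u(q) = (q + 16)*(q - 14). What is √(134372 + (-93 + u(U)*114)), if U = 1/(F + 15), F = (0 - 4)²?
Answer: √104509205/31 ≈ 329.77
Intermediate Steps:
F = 16 (F = (-4)² = 16)
U = 1/31 (U = 1/(16 + 15) = 1/31 ≈ 0.032258)
u(q) = (-14 + q)*(16 + q) (u(q) = (16 + q)*(-14 + q) = (-14 + q)*(16 + q))
√(134372 + (-93 + u(U)*114)) = √(134372 + (-93 + (-224 + (1/31)² + 2*(1/31))*114)) = √(134372 + (-93 + (-224 + 1/961 + 2/31)*114)) = √(134372 + (-93 - 215201/961*114)) = √(134372 + (-93 - 24532914/961)) = √(134372 - 24622287/961) = √(104509205/961) = √104509205/31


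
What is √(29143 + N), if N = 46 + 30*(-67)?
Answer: √27179 ≈ 164.86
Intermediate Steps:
N = -1964 (N = 46 - 2010 = -1964)
√(29143 + N) = √(29143 - 1964) = √27179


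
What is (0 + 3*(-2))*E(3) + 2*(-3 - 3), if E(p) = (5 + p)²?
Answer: -396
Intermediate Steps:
(0 + 3*(-2))*E(3) + 2*(-3 - 3) = (0 + 3*(-2))*(5 + 3)² + 2*(-3 - 3) = (0 - 6)*8² + 2*(-6) = -6*64 - 12 = -384 - 12 = -396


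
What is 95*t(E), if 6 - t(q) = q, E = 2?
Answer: 380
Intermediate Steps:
t(q) = 6 - q
95*t(E) = 95*(6 - 1*2) = 95*(6 - 2) = 95*4 = 380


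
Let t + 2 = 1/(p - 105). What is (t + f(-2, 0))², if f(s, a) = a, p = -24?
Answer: 67081/16641 ≈ 4.0311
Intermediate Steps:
t = -259/129 (t = -2 + 1/(-24 - 105) = -2 + 1/(-129) = -2 - 1/129 = -259/129 ≈ -2.0078)
(t + f(-2, 0))² = (-259/129 + 0)² = (-259/129)² = 67081/16641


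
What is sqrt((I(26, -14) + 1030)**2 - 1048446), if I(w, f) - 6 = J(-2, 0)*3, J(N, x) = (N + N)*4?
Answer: I*sqrt(72302) ≈ 268.89*I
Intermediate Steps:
J(N, x) = 8*N (J(N, x) = (2*N)*4 = 8*N)
I(w, f) = -42 (I(w, f) = 6 + (8*(-2))*3 = 6 - 16*3 = 6 - 48 = -42)
sqrt((I(26, -14) + 1030)**2 - 1048446) = sqrt((-42 + 1030)**2 - 1048446) = sqrt(988**2 - 1048446) = sqrt(976144 - 1048446) = sqrt(-72302) = I*sqrt(72302)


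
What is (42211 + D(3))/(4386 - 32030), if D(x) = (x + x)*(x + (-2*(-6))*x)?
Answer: -42445/27644 ≈ -1.5354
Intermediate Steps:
D(x) = 26*x**2 (D(x) = (2*x)*(x + 12*x) = (2*x)*(13*x) = 26*x**2)
(42211 + D(3))/(4386 - 32030) = (42211 + 26*3**2)/(4386 - 32030) = (42211 + 26*9)/(-27644) = (42211 + 234)*(-1/27644) = 42445*(-1/27644) = -42445/27644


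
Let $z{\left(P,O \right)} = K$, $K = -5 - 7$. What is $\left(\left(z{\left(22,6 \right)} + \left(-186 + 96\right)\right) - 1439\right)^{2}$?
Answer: $2374681$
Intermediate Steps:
$K = -12$ ($K = -5 - 7 = -12$)
$z{\left(P,O \right)} = -12$
$\left(\left(z{\left(22,6 \right)} + \left(-186 + 96\right)\right) - 1439\right)^{2} = \left(\left(-12 + \left(-186 + 96\right)\right) - 1439\right)^{2} = \left(\left(-12 - 90\right) - 1439\right)^{2} = \left(-102 - 1439\right)^{2} = \left(-1541\right)^{2} = 2374681$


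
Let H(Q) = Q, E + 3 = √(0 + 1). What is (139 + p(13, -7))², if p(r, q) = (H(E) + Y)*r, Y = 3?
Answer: 23104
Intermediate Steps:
E = -2 (E = -3 + √(0 + 1) = -3 + √1 = -3 + 1 = -2)
p(r, q) = r (p(r, q) = (-2 + 3)*r = 1*r = r)
(139 + p(13, -7))² = (139 + 13)² = 152² = 23104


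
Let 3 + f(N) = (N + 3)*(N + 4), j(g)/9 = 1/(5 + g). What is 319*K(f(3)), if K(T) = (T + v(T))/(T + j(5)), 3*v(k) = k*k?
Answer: 82940/19 ≈ 4365.3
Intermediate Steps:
v(k) = k²/3 (v(k) = (k*k)/3 = k²/3)
j(g) = 9/(5 + g)
f(N) = -3 + (3 + N)*(4 + N) (f(N) = -3 + (N + 3)*(N + 4) = -3 + (3 + N)*(4 + N))
K(T) = (T + T²/3)/(9/10 + T) (K(T) = (T + T²/3)/(T + 9/(5 + 5)) = (T + T²/3)/(T + 9/10) = (T + T²/3)/(9/10 + T))
319*K(f(3)) = 319*(10*(9 + 3² + 7*3)*(3 + (9 + 3² + 7*3))/(3*(9 + 10*(9 + 3² + 7*3)))) = 319*(10*(9 + 9 + 21)*(3 + (9 + 9 + 21))/(3*(9 + 10*(9 + 9 + 21)))) = 319*((10/3)*39*(3 + 39)/(9 + 10*39)) = 319*((10/3)*39*42/(9 + 390)) = 319*((10/3)*39*42/399) = 319*((10/3)*39*(1/399)*42) = 319*(260/19) = 82940/19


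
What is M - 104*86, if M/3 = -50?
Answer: -9094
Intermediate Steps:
M = -150 (M = 3*(-50) = -150)
M - 104*86 = -150 - 104*86 = -150 - 8944 = -9094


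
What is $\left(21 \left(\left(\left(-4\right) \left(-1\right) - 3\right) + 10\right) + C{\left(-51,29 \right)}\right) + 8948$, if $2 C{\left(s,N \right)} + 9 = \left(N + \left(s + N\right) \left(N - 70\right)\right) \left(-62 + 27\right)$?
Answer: $-7118$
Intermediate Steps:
$C{\left(s,N \right)} = - \frac{9}{2} - \frac{35 N}{2} - \frac{35 \left(-70 + N\right) \left(N + s\right)}{2}$ ($C{\left(s,N \right)} = - \frac{9}{2} + \frac{\left(N + \left(s + N\right) \left(N - 70\right)\right) \left(-62 + 27\right)}{2} = - \frac{9}{2} + \frac{\left(N + \left(N + s\right) \left(-70 + N\right)\right) \left(-35\right)}{2} = - \frac{9}{2} + \frac{\left(N + \left(-70 + N\right) \left(N + s\right)\right) \left(-35\right)}{2} = - \frac{9}{2} + \frac{- 35 N - 35 \left(-70 + N\right) \left(N + s\right)}{2} = - \frac{9}{2} - \left(\frac{35 N}{2} + \frac{35 \left(-70 + N\right) \left(N + s\right)}{2}\right) = - \frac{9}{2} - \frac{35 N}{2} - \frac{35 \left(-70 + N\right) \left(N + s\right)}{2}$)
$\left(21 \left(\left(\left(-4\right) \left(-1\right) - 3\right) + 10\right) + C{\left(-51,29 \right)}\right) + 8948 = \left(21 \left(\left(\left(-4\right) \left(-1\right) - 3\right) + 10\right) - \left(27462 - \frac{51765}{2} + \frac{29435}{2}\right)\right) + 8948 = \left(21 \left(\left(4 - 3\right) + 10\right) - 16297\right) + 8948 = \left(21 \left(1 + 10\right) - 16297\right) + 8948 = \left(21 \cdot 11 - 16297\right) + 8948 = \left(231 - 16297\right) + 8948 = -16066 + 8948 = -7118$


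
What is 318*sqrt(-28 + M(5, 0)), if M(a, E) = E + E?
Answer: 636*I*sqrt(7) ≈ 1682.7*I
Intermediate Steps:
M(a, E) = 2*E
318*sqrt(-28 + M(5, 0)) = 318*sqrt(-28 + 2*0) = 318*sqrt(-28 + 0) = 318*sqrt(-28) = 318*(2*I*sqrt(7)) = 636*I*sqrt(7)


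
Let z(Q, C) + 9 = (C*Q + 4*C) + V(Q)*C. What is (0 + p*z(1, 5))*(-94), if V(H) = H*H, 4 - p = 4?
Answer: 0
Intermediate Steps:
p = 0 (p = 4 - 1*4 = 4 - 4 = 0)
V(H) = H²
z(Q, C) = -9 + 4*C + C*Q + C*Q² (z(Q, C) = -9 + ((C*Q + 4*C) + Q²*C) = -9 + ((4*C + C*Q) + C*Q²) = -9 + (4*C + C*Q + C*Q²) = -9 + 4*C + C*Q + C*Q²)
(0 + p*z(1, 5))*(-94) = (0 + 0*(-9 + 4*5 + 5*1 + 5*1²))*(-94) = (0 + 0*(-9 + 20 + 5 + 5*1))*(-94) = (0 + 0*(-9 + 20 + 5 + 5))*(-94) = (0 + 0*21)*(-94) = (0 + 0)*(-94) = 0*(-94) = 0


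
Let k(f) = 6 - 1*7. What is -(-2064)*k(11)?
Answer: -2064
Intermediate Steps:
k(f) = -1 (k(f) = 6 - 7 = -1)
-(-2064)*k(11) = -(-2064)*(-1) = -688*3 = -2064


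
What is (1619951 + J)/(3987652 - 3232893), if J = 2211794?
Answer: 3831745/754759 ≈ 5.0768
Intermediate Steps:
(1619951 + J)/(3987652 - 3232893) = (1619951 + 2211794)/(3987652 - 3232893) = 3831745/754759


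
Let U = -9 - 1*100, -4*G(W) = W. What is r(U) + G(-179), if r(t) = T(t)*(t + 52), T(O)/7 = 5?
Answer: -7801/4 ≈ -1950.3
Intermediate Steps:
G(W) = -W/4
T(O) = 35 (T(O) = 7*5 = 35)
U = -109 (U = -9 - 100 = -109)
r(t) = 1820 + 35*t (r(t) = 35*(t + 52) = 35*(52 + t) = 1820 + 35*t)
r(U) + G(-179) = (1820 + 35*(-109)) - 1/4*(-179) = (1820 - 3815) + 179/4 = -1995 + 179/4 = -7801/4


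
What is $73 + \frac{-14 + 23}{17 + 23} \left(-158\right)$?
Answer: $\frac{749}{20} \approx 37.45$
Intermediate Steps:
$73 + \frac{-14 + 23}{17 + 23} \left(-158\right) = 73 + \frac{9}{40} \left(-158\right) = 73 - \frac{711}{20} = \frac{749}{20}$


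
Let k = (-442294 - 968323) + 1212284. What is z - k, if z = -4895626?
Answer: -4697293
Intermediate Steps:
k = -198333 (k = -1410617 + 1212284 = -198333)
z - k = -4895626 - 1*(-198333) = -4895626 + 198333 = -4697293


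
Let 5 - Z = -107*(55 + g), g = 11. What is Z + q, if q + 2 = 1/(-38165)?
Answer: 269635724/38165 ≈ 7065.0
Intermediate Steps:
Z = 7067 (Z = 5 - (-107)*(55 + 11) = 5 - (-107)*66 = 5 - 1*(-7062) = 5 + 7062 = 7067)
q = -76331/38165 (q = -2 + 1/(-38165) = -2 - 1/38165 = -76331/38165 ≈ -2.0000)
Z + q = 7067 - 76331/38165 = 269635724/38165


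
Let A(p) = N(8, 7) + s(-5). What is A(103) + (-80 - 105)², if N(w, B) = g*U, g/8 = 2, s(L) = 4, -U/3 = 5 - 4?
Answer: 34181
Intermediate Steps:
U = -3 (U = -3*(5 - 4) = -3*1 = -3)
g = 16 (g = 8*2 = 16)
N(w, B) = -48 (N(w, B) = 16*(-3) = -48)
A(p) = -44 (A(p) = -48 + 4 = -44)
A(103) + (-80 - 105)² = -44 + (-80 - 105)² = -44 + (-185)² = -44 + 34225 = 34181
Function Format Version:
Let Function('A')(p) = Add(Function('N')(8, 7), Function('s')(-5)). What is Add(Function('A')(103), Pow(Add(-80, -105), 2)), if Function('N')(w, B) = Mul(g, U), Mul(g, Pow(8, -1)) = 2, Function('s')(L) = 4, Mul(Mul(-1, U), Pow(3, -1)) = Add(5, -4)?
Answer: 34181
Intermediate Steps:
U = -3 (U = Mul(-3, Add(5, -4)) = Mul(-3, 1) = -3)
g = 16 (g = Mul(8, 2) = 16)
Function('N')(w, B) = -48 (Function('N')(w, B) = Mul(16, -3) = -48)
Function('A')(p) = -44 (Function('A')(p) = Add(-48, 4) = -44)
Add(Function('A')(103), Pow(Add(-80, -105), 2)) = Add(-44, Pow(Add(-80, -105), 2)) = Add(-44, Pow(-185, 2)) = Add(-44, 34225) = 34181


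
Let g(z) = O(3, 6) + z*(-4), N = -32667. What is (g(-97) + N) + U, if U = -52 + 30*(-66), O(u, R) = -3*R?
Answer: -34329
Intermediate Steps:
U = -2032 (U = -52 - 1980 = -2032)
g(z) = -18 - 4*z (g(z) = -3*6 + z*(-4) = -18 - 4*z)
(g(-97) + N) + U = ((-18 - 4*(-97)) - 32667) - 2032 = ((-18 + 388) - 32667) - 2032 = (370 - 32667) - 2032 = -32297 - 2032 = -34329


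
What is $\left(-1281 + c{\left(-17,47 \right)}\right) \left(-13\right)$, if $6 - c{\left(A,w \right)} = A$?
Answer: $16354$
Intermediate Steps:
$c{\left(A,w \right)} = 6 - A$
$\left(-1281 + c{\left(-17,47 \right)}\right) \left(-13\right) = \left(-1281 + \left(6 - -17\right)\right) \left(-13\right) = \left(-1281 + \left(6 + 17\right)\right) \left(-13\right) = \left(-1281 + 23\right) \left(-13\right) = \left(-1258\right) \left(-13\right) = 16354$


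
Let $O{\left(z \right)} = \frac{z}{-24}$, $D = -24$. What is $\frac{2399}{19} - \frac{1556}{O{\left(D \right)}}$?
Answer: $- \frac{27165}{19} \approx -1429.7$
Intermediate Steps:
$O{\left(z \right)} = - \frac{z}{24}$ ($O{\left(z \right)} = z \left(- \frac{1}{24}\right) = - \frac{z}{24}$)
$\frac{2399}{19} - \frac{1556}{O{\left(D \right)}} = \frac{2399}{19} - \frac{1556}{\left(- \frac{1}{24}\right) \left(-24\right)} = 2399 \cdot \frac{1}{19} - \frac{1556}{1} = \frac{2399}{19} - 1556 = - \frac{27165}{19}$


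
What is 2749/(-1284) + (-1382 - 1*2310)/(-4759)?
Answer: -8341963/6110556 ≈ -1.3652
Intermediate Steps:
2749/(-1284) + (-1382 - 1*2310)/(-4759) = 2749*(-1/1284) + (-1382 - 2310)*(-1/4759) = -2749/1284 - 3692*(-1/4759) = -2749/1284 + 3692/4759 = -8341963/6110556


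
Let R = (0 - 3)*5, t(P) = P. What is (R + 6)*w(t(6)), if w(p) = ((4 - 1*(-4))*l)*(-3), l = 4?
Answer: 864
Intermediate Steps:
w(p) = -96 (w(p) = ((4 - 1*(-4))*4)*(-3) = ((4 + 4)*4)*(-3) = (8*4)*(-3) = 32*(-3) = -96)
R = -15 (R = -3*5 = -15)
(R + 6)*w(t(6)) = (-15 + 6)*(-96) = -9*(-96) = 864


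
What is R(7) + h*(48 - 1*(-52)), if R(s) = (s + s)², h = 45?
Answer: 4696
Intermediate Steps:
R(s) = 4*s² (R(s) = (2*s)² = 4*s²)
R(7) + h*(48 - 1*(-52)) = 4*7² + 45*(48 - 1*(-52)) = 4*49 + 45*(48 + 52) = 196 + 45*100 = 196 + 4500 = 4696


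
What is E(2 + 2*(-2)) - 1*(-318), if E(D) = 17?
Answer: 335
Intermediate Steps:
E(2 + 2*(-2)) - 1*(-318) = 17 - 1*(-318) = 17 + 318 = 335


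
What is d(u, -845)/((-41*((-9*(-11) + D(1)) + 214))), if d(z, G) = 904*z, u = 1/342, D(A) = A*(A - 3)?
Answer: -452/2180421 ≈ -0.00020730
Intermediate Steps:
D(A) = A*(-3 + A)
u = 1/342 ≈ 0.0029240
d(u, -845)/((-41*((-9*(-11) + D(1)) + 214))) = (904*(1/342))/((-41*((-9*(-11) + 1*(-3 + 1)) + 214))) = 452/(171*((-41*((99 + 1*(-2)) + 214)))) = 452/(171*((-41*((99 - 2) + 214)))) = 452/(171*((-41*(97 + 214)))) = 452/(171*((-41*311))) = (452/171)/(-12751) = (452/171)*(-1/12751) = -452/2180421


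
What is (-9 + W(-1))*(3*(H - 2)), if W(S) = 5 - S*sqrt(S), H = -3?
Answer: 60 - 15*I ≈ 60.0 - 15.0*I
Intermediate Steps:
W(S) = 5 - S**(3/2)
(-9 + W(-1))*(3*(H - 2)) = (-9 + (5 - (-1)**(3/2)))*(3*(-3 - 2)) = (-9 + (5 - (-1)*I))*(3*(-5)) = (-9 + (5 + I))*(-15) = (-4 + I)*(-15) = 60 - 15*I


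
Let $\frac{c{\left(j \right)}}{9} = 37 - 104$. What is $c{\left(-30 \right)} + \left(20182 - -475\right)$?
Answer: $20054$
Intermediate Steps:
$c{\left(j \right)} = -603$ ($c{\left(j \right)} = 9 \left(37 - 104\right) = 9 \left(-67\right) = -603$)
$c{\left(-30 \right)} + \left(20182 - -475\right) = -603 + \left(20182 - -475\right) = -603 + \left(20182 + 475\right) = -603 + 20657 = 20054$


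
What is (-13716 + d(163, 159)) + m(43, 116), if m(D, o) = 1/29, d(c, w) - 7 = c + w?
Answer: -388222/29 ≈ -13387.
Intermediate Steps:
d(c, w) = 7 + c + w (d(c, w) = 7 + (c + w) = 7 + c + w)
m(D, o) = 1/29
(-13716 + d(163, 159)) + m(43, 116) = (-13716 + (7 + 163 + 159)) + 1/29 = (-13716 + 329) + 1/29 = -13387 + 1/29 = -388222/29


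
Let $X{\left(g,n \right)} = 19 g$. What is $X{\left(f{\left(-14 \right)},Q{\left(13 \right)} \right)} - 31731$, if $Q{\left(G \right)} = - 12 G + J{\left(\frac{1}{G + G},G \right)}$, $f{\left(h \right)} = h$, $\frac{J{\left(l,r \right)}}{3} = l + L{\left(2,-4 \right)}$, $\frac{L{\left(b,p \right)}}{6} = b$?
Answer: $-31997$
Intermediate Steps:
$L{\left(b,p \right)} = 6 b$
$J{\left(l,r \right)} = 36 + 3 l$ ($J{\left(l,r \right)} = 3 \left(l + 6 \cdot 2\right) = 3 \left(l + 12\right) = 3 \left(12 + l\right) = 36 + 3 l$)
$Q{\left(G \right)} = 36 - 12 G + \frac{3}{2 G}$ ($Q{\left(G \right)} = - 12 G + \left(36 + \frac{3}{G + G}\right) = - 12 G + \left(36 + \frac{3}{2 G}\right) = 36 - 12 G + \frac{3}{2 G}$)
$X{\left(f{\left(-14 \right)},Q{\left(13 \right)} \right)} - 31731 = 19 \left(-14\right) - 31731 = -266 - 31731 = -31997$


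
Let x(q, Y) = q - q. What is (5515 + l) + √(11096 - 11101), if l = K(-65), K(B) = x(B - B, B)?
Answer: 5515 + I*√5 ≈ 5515.0 + 2.2361*I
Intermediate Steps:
x(q, Y) = 0
K(B) = 0
l = 0
(5515 + l) + √(11096 - 11101) = (5515 + 0) + √(11096 - 11101) = 5515 + √(-5) = 5515 + I*√5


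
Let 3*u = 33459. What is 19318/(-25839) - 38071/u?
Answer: -1199170223/288182367 ≈ -4.1611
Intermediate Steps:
u = 11153 (u = (⅓)*33459 = 11153)
19318/(-25839) - 38071/u = 19318/(-25839) - 38071/11153 = 19318*(-1/25839) - 38071*1/11153 = -19318/25839 - 38071/11153 = -1199170223/288182367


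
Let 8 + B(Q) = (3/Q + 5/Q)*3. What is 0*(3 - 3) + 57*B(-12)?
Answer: -570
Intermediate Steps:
B(Q) = -8 + 24/Q (B(Q) = -8 + (3/Q + 5/Q)*3 = -8 + (8/Q)*3 = -8 + 24/Q)
0*(3 - 3) + 57*B(-12) = 0*(3 - 3) + 57*(-8 + 24/(-12)) = 0*0 + 57*(-8 + 24*(-1/12)) = 0 + 57*(-8 - 2) = 0 + 57*(-10) = 0 - 570 = -570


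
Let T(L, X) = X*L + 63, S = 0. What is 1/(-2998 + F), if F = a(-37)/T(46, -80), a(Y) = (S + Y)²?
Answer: -3617/10845135 ≈ -0.00033351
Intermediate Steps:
a(Y) = Y² (a(Y) = (0 + Y)² = Y²)
T(L, X) = 63 + L*X (T(L, X) = L*X + 63 = 63 + L*X)
F = -1369/3617 (F = (-37)²/(63 + 46*(-80)) = 1369/(63 - 3680) = 1369/(-3617) = 1369*(-1/3617) = -1369/3617 ≈ -0.37849)
1/(-2998 + F) = 1/(-2998 - 1369/3617) = 1/(-10845135/3617) = -3617/10845135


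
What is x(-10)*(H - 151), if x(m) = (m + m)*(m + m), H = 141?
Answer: -4000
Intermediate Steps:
x(m) = 4*m² (x(m) = (2*m)*(2*m) = 4*m²)
x(-10)*(H - 151) = (4*(-10)²)*(141 - 151) = (4*100)*(-10) = 400*(-10) = -4000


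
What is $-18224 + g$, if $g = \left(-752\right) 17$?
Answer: $-31008$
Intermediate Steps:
$g = -12784$
$-18224 + g = -18224 - 12784 = -31008$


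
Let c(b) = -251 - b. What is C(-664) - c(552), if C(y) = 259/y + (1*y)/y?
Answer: 533597/664 ≈ 803.61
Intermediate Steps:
C(y) = 1 + 259/y (C(y) = 259/y + y/y = 259/y + 1 = 1 + 259/y)
C(-664) - c(552) = (259 - 664)/(-664) - (-251 - 1*552) = -1/664*(-405) - (-251 - 552) = 405/664 - 1*(-803) = 405/664 + 803 = 533597/664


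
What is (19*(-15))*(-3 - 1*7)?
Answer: 2850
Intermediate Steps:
(19*(-15))*(-3 - 1*7) = -285*(-3 - 7) = -285*(-10) = 2850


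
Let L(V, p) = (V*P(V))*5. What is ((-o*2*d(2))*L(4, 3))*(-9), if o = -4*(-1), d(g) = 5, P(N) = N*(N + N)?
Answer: 230400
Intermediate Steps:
P(N) = 2*N² (P(N) = N*(2*N) = 2*N²)
o = 4
L(V, p) = 10*V³ (L(V, p) = (V*(2*V²))*5 = (2*V³)*5 = 10*V³)
((-o*2*d(2))*L(4, 3))*(-9) = ((-4*2*5)*(10*4³))*(-9) = ((-8*5)*(10*64))*(-9) = (-1*40*640)*(-9) = -40*640*(-9) = -25600*(-9) = 230400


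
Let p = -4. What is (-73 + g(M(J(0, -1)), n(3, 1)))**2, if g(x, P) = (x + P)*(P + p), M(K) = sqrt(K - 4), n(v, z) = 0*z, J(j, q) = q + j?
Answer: 5249 + 584*I*sqrt(5) ≈ 5249.0 + 1305.9*I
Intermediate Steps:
J(j, q) = j + q
n(v, z) = 0
M(K) = sqrt(-4 + K)
g(x, P) = (-4 + P)*(P + x) (g(x, P) = (x + P)*(P - 4) = (P + x)*(-4 + P) = (-4 + P)*(P + x))
(-73 + g(M(J(0, -1)), n(3, 1)))**2 = (-73 + (0**2 - 4*0 - 4*sqrt(-4 + (0 - 1)) + 0*sqrt(-4 + (0 - 1))))**2 = (-73 + (0 + 0 - 4*sqrt(-4 - 1) + 0*sqrt(-4 - 1)))**2 = (-73 + (0 + 0 - 4*I*sqrt(5) + 0*sqrt(-5)))**2 = (-73 + (0 + 0 - 4*I*sqrt(5) + 0*(I*sqrt(5))))**2 = (-73 + (0 + 0 - 4*I*sqrt(5) + 0))**2 = (-73 - 4*I*sqrt(5))**2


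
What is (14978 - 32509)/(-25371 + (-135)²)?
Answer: 17531/7146 ≈ 2.4533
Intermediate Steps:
(14978 - 32509)/(-25371 + (-135)²) = -17531/(-25371 + 18225) = -17531/(-7146) = -17531*(-1/7146) = 17531/7146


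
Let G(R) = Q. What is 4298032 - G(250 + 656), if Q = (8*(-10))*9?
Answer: 4298752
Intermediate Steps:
Q = -720 (Q = -80*9 = -720)
G(R) = -720
4298032 - G(250 + 656) = 4298032 - 1*(-720) = 4298032 + 720 = 4298752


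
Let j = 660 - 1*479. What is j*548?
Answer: 99188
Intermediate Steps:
j = 181 (j = 660 - 479 = 181)
j*548 = 181*548 = 99188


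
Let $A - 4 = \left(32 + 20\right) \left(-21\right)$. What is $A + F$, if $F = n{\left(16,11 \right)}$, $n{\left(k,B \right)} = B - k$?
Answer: $-1093$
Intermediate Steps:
$A = -1088$ ($A = 4 + \left(32 + 20\right) \left(-21\right) = 4 + 52 \left(-21\right) = 4 - 1092 = -1088$)
$F = -5$ ($F = 11 - 16 = -5$)
$A + F = -1088 - 5 = -1093$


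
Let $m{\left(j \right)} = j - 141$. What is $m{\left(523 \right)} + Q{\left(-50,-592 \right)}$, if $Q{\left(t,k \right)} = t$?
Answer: $332$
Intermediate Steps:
$m{\left(j \right)} = -141 + j$
$m{\left(523 \right)} + Q{\left(-50,-592 \right)} = \left(-141 + 523\right) - 50 = 382 - 50 = 332$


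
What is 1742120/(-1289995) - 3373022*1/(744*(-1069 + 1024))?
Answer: 429285533729/4318903260 ≈ 99.397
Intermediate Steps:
1742120/(-1289995) - 3373022*1/(744*(-1069 + 1024)) = 1742120*(-1/1289995) - 3373022/((-45*744)) = -348424/257999 - 3373022/(-33480) = -348424/257999 - 3373022*(-1/33480) = -348424/257999 + 1686511/16740 = 429285533729/4318903260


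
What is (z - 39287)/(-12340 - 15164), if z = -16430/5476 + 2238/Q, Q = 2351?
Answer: 252905097727/177044293152 ≈ 1.4285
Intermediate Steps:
z = -13185821/6437038 (z = -16430/5476 + 2238/2351 = -16430*1/5476 + 2238*(1/2351) = -8215/2738 + 2238/2351 = -13185821/6437038 ≈ -2.0484)
(z - 39287)/(-12340 - 15164) = (-13185821/6437038 - 39287)/(-12340 - 15164) = -252905097727/6437038/(-27504) = -252905097727/6437038*(-1/27504) = 252905097727/177044293152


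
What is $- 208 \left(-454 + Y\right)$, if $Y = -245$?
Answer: $145392$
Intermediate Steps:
$- 208 \left(-454 + Y\right) = - 208 \left(-454 - 245\right) = \left(-208\right) \left(-699\right) = 145392$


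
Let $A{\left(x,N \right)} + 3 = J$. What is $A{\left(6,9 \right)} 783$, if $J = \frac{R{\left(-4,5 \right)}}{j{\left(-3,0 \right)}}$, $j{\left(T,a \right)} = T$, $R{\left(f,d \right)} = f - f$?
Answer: $-2349$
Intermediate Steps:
$R{\left(f,d \right)} = 0$
$J = 0$ ($J = \frac{0}{-3} = 0 \left(- \frac{1}{3}\right) = 0$)
$A{\left(x,N \right)} = -3$ ($A{\left(x,N \right)} = -3 + 0 = -3$)
$A{\left(6,9 \right)} 783 = \left(-3\right) 783 = -2349$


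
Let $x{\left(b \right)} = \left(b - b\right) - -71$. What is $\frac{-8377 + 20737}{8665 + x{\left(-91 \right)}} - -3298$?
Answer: $\frac{1200987}{364} \approx 3299.4$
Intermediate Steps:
$x{\left(b \right)} = 71$ ($x{\left(b \right)} = 0 + 71 = 71$)
$\frac{-8377 + 20737}{8665 + x{\left(-91 \right)}} - -3298 = \frac{-8377 + 20737}{8665 + 71} - -3298 = \frac{12360}{8736} + 3298 = 12360 \cdot \frac{1}{8736} + 3298 = \frac{515}{364} + 3298 = \frac{1200987}{364}$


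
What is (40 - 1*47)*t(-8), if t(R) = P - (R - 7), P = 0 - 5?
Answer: -70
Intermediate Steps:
P = -5
t(R) = 2 - R (t(R) = -5 - (R - 7) = -5 - (-7 + R) = -5 + (7 - R) = 2 - R)
(40 - 1*47)*t(-8) = (40 - 1*47)*(2 - 1*(-8)) = (40 - 47)*(2 + 8) = -7*10 = -70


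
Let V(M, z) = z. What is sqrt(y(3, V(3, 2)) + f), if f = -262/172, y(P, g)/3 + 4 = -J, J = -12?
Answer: sqrt(166238)/86 ≈ 4.7410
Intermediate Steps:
y(P, g) = 24 (y(P, g) = -12 + 3*(-1*(-12)) = -12 + 3*12 = -12 + 36 = 24)
f = -131/86 (f = -262*1/172 = -131/86 ≈ -1.5233)
sqrt(y(3, V(3, 2)) + f) = sqrt(24 - 131/86) = sqrt(1933/86) = sqrt(166238)/86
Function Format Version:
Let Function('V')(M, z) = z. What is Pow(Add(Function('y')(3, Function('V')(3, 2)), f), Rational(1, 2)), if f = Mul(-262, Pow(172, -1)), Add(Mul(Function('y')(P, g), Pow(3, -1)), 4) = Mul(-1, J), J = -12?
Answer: Mul(Rational(1, 86), Pow(166238, Rational(1, 2))) ≈ 4.7410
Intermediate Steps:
Function('y')(P, g) = 24 (Function('y')(P, g) = Add(-12, Mul(3, Mul(-1, -12))) = Add(-12, Mul(3, 12)) = Add(-12, 36) = 24)
f = Rational(-131, 86) (f = Mul(-262, Rational(1, 172)) = Rational(-131, 86) ≈ -1.5233)
Pow(Add(Function('y')(3, Function('V')(3, 2)), f), Rational(1, 2)) = Pow(Add(24, Rational(-131, 86)), Rational(1, 2)) = Pow(Rational(1933, 86), Rational(1, 2)) = Mul(Rational(1, 86), Pow(166238, Rational(1, 2)))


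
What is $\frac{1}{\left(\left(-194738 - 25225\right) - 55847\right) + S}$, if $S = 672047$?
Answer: $\frac{1}{396237} \approx 2.5237 \cdot 10^{-6}$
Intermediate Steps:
$\frac{1}{\left(\left(-194738 - 25225\right) - 55847\right) + S} = \frac{1}{\left(\left(-194738 - 25225\right) - 55847\right) + 672047} = \frac{1}{\left(-219963 - 55847\right) + 672047} = \frac{1}{-275810 + 672047} = \frac{1}{396237}$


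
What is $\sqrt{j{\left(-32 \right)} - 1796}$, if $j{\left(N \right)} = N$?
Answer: $2 i \sqrt{457} \approx 42.755 i$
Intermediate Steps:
$\sqrt{j{\left(-32 \right)} - 1796} = \sqrt{-32 - 1796} = \sqrt{-1828} = 2 i \sqrt{457}$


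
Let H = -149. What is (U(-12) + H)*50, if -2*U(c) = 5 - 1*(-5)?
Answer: -7700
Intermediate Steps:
U(c) = -5 (U(c) = -(5 - 1*(-5))/2 = -(5 + 5)/2 = -1/2*10 = -5)
(U(-12) + H)*50 = (-5 - 149)*50 = -154*50 = -7700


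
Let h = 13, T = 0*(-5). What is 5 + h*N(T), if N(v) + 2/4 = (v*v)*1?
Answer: -3/2 ≈ -1.5000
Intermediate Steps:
T = 0
N(v) = -1/2 + v**2 (N(v) = -1/2 + (v*v)*1 = -1/2 + v**2*1 = -1/2 + v**2)
5 + h*N(T) = 5 + 13*(-1/2 + 0**2) = 5 + 13*(-1/2 + 0) = 5 + 13*(-1/2) = 5 - 13/2 = -3/2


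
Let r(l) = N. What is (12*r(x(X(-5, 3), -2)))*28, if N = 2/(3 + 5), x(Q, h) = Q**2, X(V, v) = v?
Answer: 84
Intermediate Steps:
N = 1/4 (N = 2/8 = 2*(1/8) = 1/4 ≈ 0.25000)
r(l) = 1/4
(12*r(x(X(-5, 3), -2)))*28 = (12*(1/4))*28 = 3*28 = 84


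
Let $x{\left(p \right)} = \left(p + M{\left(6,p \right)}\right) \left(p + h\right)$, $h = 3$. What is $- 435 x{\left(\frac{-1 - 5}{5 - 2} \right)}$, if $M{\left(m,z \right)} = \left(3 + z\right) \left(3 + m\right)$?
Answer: $-3045$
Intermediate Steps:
$M{\left(m,z \right)} = \left(3 + m\right) \left(3 + z\right)$
$x{\left(p \right)} = \left(3 + p\right) \left(27 + 10 p\right)$ ($x{\left(p \right)} = \left(p + \left(9 + 3 \cdot 6 + 3 p + 6 p\right)\right) \left(p + 3\right) = \left(p + \left(9 + 18 + 3 p + 6 p\right)\right) \left(3 + p\right) = \left(p + \left(27 + 9 p\right)\right) \left(3 + p\right) = \left(27 + 10 p\right) \left(3 + p\right) = \left(3 + p\right) \left(27 + 10 p\right)$)
$- 435 x{\left(\frac{-1 - 5}{5 - 2} \right)} = - 435 \left(81 + 10 \left(\frac{-1 - 5}{5 - 2}\right)^{2} + 57 \frac{-1 - 5}{5 - 2}\right) = - 435 \left(81 + 10 \left(- \frac{6}{3}\right)^{2} + 57 \left(- \frac{6}{3}\right)\right) = - 435 \left(81 + 10 \left(\left(-6\right) \frac{1}{3}\right)^{2} + 57 \left(\left(-6\right) \frac{1}{3}\right)\right) = - 435 \left(81 + 10 \left(-2\right)^{2} + 57 \left(-2\right)\right) = - 435 \left(81 + 10 \cdot 4 - 114\right) = - 435 \left(81 + 40 - 114\right) = \left(-435\right) 7 = -3045$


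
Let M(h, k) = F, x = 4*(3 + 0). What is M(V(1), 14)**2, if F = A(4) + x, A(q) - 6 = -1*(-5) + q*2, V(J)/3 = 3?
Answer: 961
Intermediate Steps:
x = 12 (x = 4*3 = 12)
V(J) = 9 (V(J) = 3*3 = 9)
A(q) = 11 + 2*q (A(q) = 6 + (-1*(-5) + q*2) = 6 + (5 + 2*q) = 11 + 2*q)
F = 31 (F = (11 + 2*4) + 12 = (11 + 8) + 12 = 19 + 12 = 31)
M(h, k) = 31
M(V(1), 14)**2 = 31**2 = 961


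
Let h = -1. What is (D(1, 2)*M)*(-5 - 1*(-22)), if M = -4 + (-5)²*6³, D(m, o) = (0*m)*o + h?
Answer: -91732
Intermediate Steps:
D(m, o) = -1 (D(m, o) = (0*m)*o - 1 = 0*o - 1 = 0 - 1 = -1)
M = 5396 (M = -4 + 25*216 = -4 + 5400 = 5396)
(D(1, 2)*M)*(-5 - 1*(-22)) = (-1*5396)*(-5 - 1*(-22)) = -5396*(-5 + 22) = -5396*17 = -91732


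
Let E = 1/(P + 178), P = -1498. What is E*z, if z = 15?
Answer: -1/88 ≈ -0.011364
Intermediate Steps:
E = -1/1320 (E = 1/(-1498 + 178) = 1/(-1320) = -1/1320 ≈ -0.00075758)
E*z = -1/1320*15 = -1/88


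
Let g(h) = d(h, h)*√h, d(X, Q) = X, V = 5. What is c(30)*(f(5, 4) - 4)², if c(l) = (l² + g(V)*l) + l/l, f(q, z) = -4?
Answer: 57664 + 9600*√5 ≈ 79130.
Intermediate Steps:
g(h) = h^(3/2) (g(h) = h*√h = h^(3/2))
c(l) = 1 + l² + 5*l*√5 (c(l) = (l² + 5^(3/2)*l) + l/l = (l² + (5*√5)*l) + 1 = (l² + 5*l*√5) + 1 = 1 + l² + 5*l*√5)
c(30)*(f(5, 4) - 4)² = (1 + 30² + 5*30*√5)*(-4 - 4)² = (1 + 900 + 150*√5)*(-8)² = (901 + 150*√5)*64 = 57664 + 9600*√5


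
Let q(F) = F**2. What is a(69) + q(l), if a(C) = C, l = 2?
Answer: 73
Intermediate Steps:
a(69) + q(l) = 69 + 2**2 = 69 + 4 = 73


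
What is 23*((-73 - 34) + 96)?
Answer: -253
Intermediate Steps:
23*((-73 - 34) + 96) = 23*(-107 + 96) = 23*(-11) = -253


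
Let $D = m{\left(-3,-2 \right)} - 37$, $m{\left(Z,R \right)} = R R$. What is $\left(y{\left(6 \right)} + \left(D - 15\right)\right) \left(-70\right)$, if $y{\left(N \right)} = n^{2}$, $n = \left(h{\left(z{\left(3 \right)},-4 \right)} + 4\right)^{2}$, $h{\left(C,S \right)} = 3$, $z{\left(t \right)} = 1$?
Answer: $-164710$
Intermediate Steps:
$m{\left(Z,R \right)} = R^{2}$
$n = 49$ ($n = \left(3 + 4\right)^{2} = 7^{2} = 49$)
$D = -33$ ($D = \left(-2\right)^{2} - 37 = 4 - 37 = -33$)
$y{\left(N \right)} = 2401$ ($y{\left(N \right)} = 49^{2} = 2401$)
$\left(y{\left(6 \right)} + \left(D - 15\right)\right) \left(-70\right) = \left(2401 - 48\right) \left(-70\right) = 2353 \left(-70\right) = -164710$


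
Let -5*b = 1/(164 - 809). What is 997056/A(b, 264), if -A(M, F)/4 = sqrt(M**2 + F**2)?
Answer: -803876400*sqrt(724881960001)/724881960001 ≈ -944.18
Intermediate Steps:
b = 1/3225 (b = -1/(5*(164 - 809)) = -1/5/(-645) = -1/5*(-1/645) = 1/3225 ≈ 0.00031008)
A(M, F) = -4*sqrt(F**2 + M**2) (A(M, F) = -4*sqrt(M**2 + F**2) = -4*sqrt(F**2 + M**2))
997056/A(b, 264) = 997056/((-4*sqrt(264**2 + (1/3225)**2))) = 997056/((-4*sqrt(69696 + 1/10400625))) = 997056/((-4*sqrt(724881960001)/3225)) = 997056*(-3225*sqrt(724881960001)/2899527840004) = -803876400*sqrt(724881960001)/724881960001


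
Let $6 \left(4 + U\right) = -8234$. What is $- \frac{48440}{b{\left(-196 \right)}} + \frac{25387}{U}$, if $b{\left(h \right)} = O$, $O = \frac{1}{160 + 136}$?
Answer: $- \frac{59202669121}{4129} \approx -1.4338 \cdot 10^{7}$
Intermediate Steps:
$U = - \frac{4129}{3}$ ($U = -4 + \frac{1}{6} \left(-8234\right) = -4 - \frac{4117}{3} = - \frac{4129}{3} \approx -1376.3$)
$O = \frac{1}{296} \approx 0.0033784$
$b{\left(h \right)} = \frac{1}{296}$
$- \frac{48440}{b{\left(-196 \right)}} + \frac{25387}{U} = - 48440 \frac{1}{\frac{1}{296}} + \frac{25387}{- \frac{4129}{3}} = \left(-48440\right) 296 + 25387 \left(- \frac{3}{4129}\right) = -14338240 - \frac{76161}{4129} = - \frac{59202669121}{4129}$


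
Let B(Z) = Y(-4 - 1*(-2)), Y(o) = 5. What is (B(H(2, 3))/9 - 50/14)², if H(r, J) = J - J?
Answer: 36100/3969 ≈ 9.0955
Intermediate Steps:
H(r, J) = 0
B(Z) = 5
(B(H(2, 3))/9 - 50/14)² = (5/9 - 50/14)² = (5*(⅑) - 50*1/14)² = (5/9 - 25/7)² = (-190/63)² = 36100/3969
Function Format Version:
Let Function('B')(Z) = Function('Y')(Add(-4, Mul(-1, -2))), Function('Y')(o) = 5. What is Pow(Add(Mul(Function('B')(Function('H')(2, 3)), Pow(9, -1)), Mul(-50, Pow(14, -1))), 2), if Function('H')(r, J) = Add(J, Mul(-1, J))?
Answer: Rational(36100, 3969) ≈ 9.0955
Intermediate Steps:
Function('H')(r, J) = 0
Function('B')(Z) = 5
Pow(Add(Mul(Function('B')(Function('H')(2, 3)), Pow(9, -1)), Mul(-50, Pow(14, -1))), 2) = Pow(Add(Mul(5, Pow(9, -1)), Mul(-50, Pow(14, -1))), 2) = Pow(Add(Mul(5, Rational(1, 9)), Mul(-50, Rational(1, 14))), 2) = Pow(Add(Rational(5, 9), Rational(-25, 7)), 2) = Pow(Rational(-190, 63), 2) = Rational(36100, 3969)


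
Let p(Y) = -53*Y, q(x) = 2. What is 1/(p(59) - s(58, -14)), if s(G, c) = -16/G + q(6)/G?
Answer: -29/90676 ≈ -0.00031982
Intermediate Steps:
s(G, c) = -14/G (s(G, c) = -16/G + 2/G = -14/G)
1/(p(59) - s(58, -14)) = 1/(-53*59 - (-14)/58) = 1/(-3127 - (-14)/58) = 1/(-3127 - 1*(-7/29)) = 1/(-3127 + 7/29) = 1/(-90676/29) = -29/90676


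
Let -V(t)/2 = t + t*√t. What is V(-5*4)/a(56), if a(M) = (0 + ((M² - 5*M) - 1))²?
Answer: 8/1630205 + 16*I*√5/1630205 ≈ 4.9074e-6 + 2.1946e-5*I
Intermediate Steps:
a(M) = (-1 + M² - 5*M)² (a(M) = (0 + (-1 + M² - 5*M))² = (-1 + M² - 5*M)²)
V(t) = -2*t - 2*t^(3/2) (V(t) = -2*(t + t*√t) = -2*(t + t^(3/2)) = -2*t - 2*t^(3/2))
V(-5*4)/a(56) = (-(-10)*4 - 2*(-40*I*√5))/((1 - 1*56² + 5*56)²) = (-2*(-20) - (-80)*I*√5)/((1 - 1*3136 + 280)²) = (40 - (-80)*I*√5)/((1 - 3136 + 280)²) = (40 + 80*I*√5)/((-2855)²) = (40 + 80*I*√5)/8151025 = (40 + 80*I*√5)*(1/8151025) = 8/1630205 + 16*I*√5/1630205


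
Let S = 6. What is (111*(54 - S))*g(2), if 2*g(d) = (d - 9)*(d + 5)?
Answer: -130536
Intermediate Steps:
g(d) = (-9 + d)*(5 + d)/2 (g(d) = ((d - 9)*(d + 5))/2 = ((-9 + d)*(5 + d))/2 = (-9 + d)*(5 + d)/2)
(111*(54 - S))*g(2) = (111*(54 - 1*6))*(-45/2 + (½)*2² - 2*2) = (111*(54 - 6))*(-45/2 + (½)*4 - 4) = (111*48)*(-45/2 + 2 - 4) = 5328*(-49/2) = -130536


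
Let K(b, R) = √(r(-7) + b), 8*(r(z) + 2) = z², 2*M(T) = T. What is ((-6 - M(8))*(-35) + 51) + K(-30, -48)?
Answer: 401 + 3*I*√46/4 ≈ 401.0 + 5.0867*I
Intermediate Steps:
M(T) = T/2
r(z) = -2 + z²/8
K(b, R) = √(33/8 + b) (K(b, R) = √((-2 + (⅛)*(-7)²) + b) = √((-2 + (⅛)*49) + b) = √((-2 + 49/8) + b) = √(33/8 + b))
((-6 - M(8))*(-35) + 51) + K(-30, -48) = ((-6 - 8/2)*(-35) + 51) + √(66 + 16*(-30))/4 = ((-6 - 1*4)*(-35) + 51) + √(66 - 480)/4 = ((-6 - 4)*(-35) + 51) + √(-414)/4 = (-10*(-35) + 51) + (3*I*√46)/4 = (350 + 51) + 3*I*√46/4 = 401 + 3*I*√46/4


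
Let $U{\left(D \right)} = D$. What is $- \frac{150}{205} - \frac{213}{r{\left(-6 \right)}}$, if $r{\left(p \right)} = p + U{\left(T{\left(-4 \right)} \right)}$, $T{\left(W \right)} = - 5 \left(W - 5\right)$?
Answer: $- \frac{3301}{533} \approx -6.1932$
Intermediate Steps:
$T{\left(W \right)} = 25 - 5 W$ ($T{\left(W \right)} = - 5 \left(-5 + W\right) = 25 - 5 W$)
$r{\left(p \right)} = 45 + p$ ($r{\left(p \right)} = p + \left(25 - -20\right) = p + \left(25 + 20\right) = p + 45 = 45 + p$)
$- \frac{150}{205} - \frac{213}{r{\left(-6 \right)}} = - \frac{150}{205} - \frac{213}{45 - 6} = \left(-150\right) \frac{1}{205} - \frac{213}{39} = - \frac{30}{41} - \frac{71}{13} = - \frac{3301}{533}$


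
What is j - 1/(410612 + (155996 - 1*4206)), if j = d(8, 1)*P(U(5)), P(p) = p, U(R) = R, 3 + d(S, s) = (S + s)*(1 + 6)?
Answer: 168720599/562402 ≈ 300.00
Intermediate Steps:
d(S, s) = -3 + 7*S + 7*s (d(S, s) = -3 + (S + s)*(1 + 6) = -3 + (S + s)*7 = -3 + (7*S + 7*s) = -3 + 7*S + 7*s)
j = 300 (j = (-3 + 7*8 + 7*1)*5 = (-3 + 56 + 7)*5 = 60*5 = 300)
j - 1/(410612 + (155996 - 1*4206)) = 300 - 1/(410612 + (155996 - 1*4206)) = 300 - 1/(410612 + (155996 - 4206)) = 300 - 1/(410612 + 151790) = 300 - 1/562402 = 168720599/562402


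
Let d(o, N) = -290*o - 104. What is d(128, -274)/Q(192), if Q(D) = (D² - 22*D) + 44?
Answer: -9306/8171 ≈ -1.1389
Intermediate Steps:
d(o, N) = -104 - 290*o
Q(D) = 44 + D² - 22*D
d(128, -274)/Q(192) = (-104 - 290*128)/(44 + 192² - 22*192) = (-104 - 37120)/(44 + 36864 - 4224) = -37224/32684 = -37224*1/32684 = -9306/8171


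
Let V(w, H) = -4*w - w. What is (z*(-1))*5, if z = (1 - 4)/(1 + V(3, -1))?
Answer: -15/14 ≈ -1.0714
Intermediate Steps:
V(w, H) = -5*w
z = 3/14 (z = (1 - 4)/(1 - 5*3) = -3/(1 - 15) = -3/(-14) = -3*(-1/14) = 3/14 ≈ 0.21429)
(z*(-1))*5 = ((3/14)*(-1))*5 = -3/14*5 = -15/14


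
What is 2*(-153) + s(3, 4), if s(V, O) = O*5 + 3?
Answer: -283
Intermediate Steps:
s(V, O) = 3 + 5*O (s(V, O) = 5*O + 3 = 3 + 5*O)
2*(-153) + s(3, 4) = 2*(-153) + (3 + 5*4) = -306 + (3 + 20) = -306 + 23 = -283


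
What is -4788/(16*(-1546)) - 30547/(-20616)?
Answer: 6674375/3984042 ≈ 1.6753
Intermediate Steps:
-4788/(16*(-1546)) - 30547/(-20616) = -4788/(-24736) - 30547*(-1/20616) = -4788*(-1/24736) + 30547/20616 = 1197/6184 + 30547/20616 = 6674375/3984042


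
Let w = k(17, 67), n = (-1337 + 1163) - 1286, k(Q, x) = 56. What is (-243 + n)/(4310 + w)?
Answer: -1703/4366 ≈ -0.39006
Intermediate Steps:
n = -1460 (n = -174 - 1286 = -1460)
w = 56
(-243 + n)/(4310 + w) = (-243 - 1460)/(4310 + 56) = -1703/4366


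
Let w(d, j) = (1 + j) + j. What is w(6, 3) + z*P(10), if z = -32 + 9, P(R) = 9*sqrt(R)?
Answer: 7 - 207*sqrt(10) ≈ -647.59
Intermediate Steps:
w(d, j) = 1 + 2*j
z = -23
w(6, 3) + z*P(10) = (1 + 2*3) - 207*sqrt(10) = (1 + 6) - 207*sqrt(10) = 7 - 207*sqrt(10)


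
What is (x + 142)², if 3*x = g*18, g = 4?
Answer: 27556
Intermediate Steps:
x = 24 (x = (4*18)/3 = (⅓)*72 = 24)
(x + 142)² = (24 + 142)² = 166² = 27556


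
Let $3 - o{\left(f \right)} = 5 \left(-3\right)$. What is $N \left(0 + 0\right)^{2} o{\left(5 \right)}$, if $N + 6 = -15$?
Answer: $0$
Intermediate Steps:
$o{\left(f \right)} = 18$ ($o{\left(f \right)} = 3 - 5 \left(-3\right) = 3 - -15 = 3 + 15 = 18$)
$N = -21$ ($N = -6 - 15 = -21$)
$N \left(0 + 0\right)^{2} o{\left(5 \right)} = - 21 \left(0 + 0\right)^{2} \cdot 18 = - 21 \cdot 0^{2} \cdot 18 = \left(-21\right) 0 \cdot 18 = 0 \cdot 18 = 0$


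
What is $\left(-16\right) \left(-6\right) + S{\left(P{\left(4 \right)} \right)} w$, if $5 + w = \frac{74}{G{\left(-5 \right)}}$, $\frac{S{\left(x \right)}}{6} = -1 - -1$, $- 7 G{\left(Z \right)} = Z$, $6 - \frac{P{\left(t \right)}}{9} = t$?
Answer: $96$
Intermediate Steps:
$P{\left(t \right)} = 54 - 9 t$
$G{\left(Z \right)} = - \frac{Z}{7}$
$S{\left(x \right)} = 0$ ($S{\left(x \right)} = 6 \left(-1 - -1\right) = 6 \left(-1 + 1\right) = 6 \cdot 0 = 0$)
$w = \frac{493}{5}$ ($w = -5 + \frac{74}{\left(- \frac{1}{7}\right) \left(-5\right)} = -5 + \frac{74}{\frac{5}{7}} = -5 + 74 \cdot \frac{7}{5} = -5 + \frac{518}{5} = \frac{493}{5} \approx 98.6$)
$\left(-16\right) \left(-6\right) + S{\left(P{\left(4 \right)} \right)} w = \left(-16\right) \left(-6\right) + 0 \cdot \frac{493}{5} = 96 + 0 = 96$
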